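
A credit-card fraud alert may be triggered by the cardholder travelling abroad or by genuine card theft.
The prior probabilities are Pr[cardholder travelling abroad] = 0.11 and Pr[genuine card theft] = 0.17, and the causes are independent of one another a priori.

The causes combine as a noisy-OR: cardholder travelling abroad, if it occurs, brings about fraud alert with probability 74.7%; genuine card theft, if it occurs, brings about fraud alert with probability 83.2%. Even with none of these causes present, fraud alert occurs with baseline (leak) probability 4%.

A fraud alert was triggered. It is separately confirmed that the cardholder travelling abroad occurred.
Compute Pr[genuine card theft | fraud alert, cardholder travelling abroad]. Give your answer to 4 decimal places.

Pr[genuine card theft | fraud alert, cardholder travelling abroad] ≈ 0.2060

Under noisy-OR, P(fraud alert | causes) = 1 − (1−0.04)·∏(1−qᵢ) over the active causes.
Weight on genuine card theft=true, given the evidence: 0.959196·0.17 = 0.163063
Normalizer over all consistent configurations: 0.75712·0.83 + 0.959196·0.17 = 0.791473
P(genuine card theft | fraud alert, cardholder travelling abroad) = 0.163063/0.791473 ≈ 0.2060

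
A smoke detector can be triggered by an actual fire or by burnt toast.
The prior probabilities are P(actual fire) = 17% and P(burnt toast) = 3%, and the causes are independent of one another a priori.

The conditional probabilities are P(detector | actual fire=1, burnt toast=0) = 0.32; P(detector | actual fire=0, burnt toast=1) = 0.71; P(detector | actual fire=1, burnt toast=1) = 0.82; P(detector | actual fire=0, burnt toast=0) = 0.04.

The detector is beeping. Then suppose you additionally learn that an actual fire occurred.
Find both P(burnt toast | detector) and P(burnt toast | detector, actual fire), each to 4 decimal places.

P(burnt toast | detector) ≈ 0.2046; P(burnt toast | detector, actual fire) ≈ 0.0734

Sum P(detector|·) weighted by the priors over the 4 (actual fire, burnt toast) configurations:
  P(detector) = 0.04×0.83×0.97 + 0.71×0.83×0.03 + 0.32×0.17×0.97 + 0.82×0.17×0.03
        = 0.032204 + 0.017679 + 0.052768 + 0.004182 = 0.106833
The terms with burnt toast present sum to 0.021861, so
  P(burnt toast | detector) = 0.021861 / 0.106833 ≈ 0.2046

Now also conditioning on actual fire=true:
By total probability over both values of burnt toast:
  P(detector | actual fire) = 0.32×0.97 + 0.82×0.03
        = 0.310400 + 0.024600 = 0.335000
Keeping only the burnt toast-present terms gives 0.024600, so
  P(burnt toast | detector, actual fire) = 0.024600 / 0.335000 ≈ 0.0734
The drop from 0.2046 to 0.0734 is the explaining-away (discounting) effect.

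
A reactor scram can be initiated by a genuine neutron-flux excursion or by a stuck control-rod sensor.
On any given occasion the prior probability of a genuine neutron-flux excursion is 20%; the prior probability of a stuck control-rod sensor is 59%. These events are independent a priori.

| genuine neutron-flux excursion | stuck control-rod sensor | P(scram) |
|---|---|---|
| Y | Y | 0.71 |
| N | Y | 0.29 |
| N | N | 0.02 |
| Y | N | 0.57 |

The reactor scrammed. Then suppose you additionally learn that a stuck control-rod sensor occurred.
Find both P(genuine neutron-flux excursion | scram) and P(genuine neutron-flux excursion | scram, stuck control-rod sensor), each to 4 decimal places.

P(genuine neutron-flux excursion | scram) ≈ 0.4764; P(genuine neutron-flux excursion | scram, stuck control-rod sensor) ≈ 0.3797

P(scram) = 0.02*0.8*0.41 + 0.29*0.8*0.59 + 0.57*0.2*0.41 + 0.71*0.2*0.59 = 0.006560 + 0.136880 + 0.046740 + 0.083780 = 0.273960
Of this, 0.130520 comes from 0.046740 + 0.083780 (the genuine neutron-flux excursion=true cases).
P(genuine neutron-flux excursion | scram) = 0.130520 / 0.273960 ≈ 0.4764

With the extra evidence:
For the numerator, keep only genuine neutron-flux excursion=true terms: 0.71×0.2 = 0.142000
The normalizing constant is 0.29×0.8 + 0.71×0.2 = 0.374000
Posterior = 0.142000 / 0.374000 ≈ 0.3797
The drop from 0.4764 to 0.3797 is the explaining-away (discounting) effect.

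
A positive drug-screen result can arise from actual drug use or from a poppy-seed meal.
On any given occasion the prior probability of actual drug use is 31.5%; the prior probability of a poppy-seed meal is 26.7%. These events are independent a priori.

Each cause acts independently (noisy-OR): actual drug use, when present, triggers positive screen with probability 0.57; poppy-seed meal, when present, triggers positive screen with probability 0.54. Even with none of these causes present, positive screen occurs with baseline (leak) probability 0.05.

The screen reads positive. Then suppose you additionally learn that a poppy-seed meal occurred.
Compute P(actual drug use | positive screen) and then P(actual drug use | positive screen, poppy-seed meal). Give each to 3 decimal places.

P(actual drug use | positive screen) ≈ 0.615; P(actual drug use | positive screen, poppy-seed meal) ≈ 0.399

Under noisy-OR, P(positive screen | causes) = 1 − (1−0.05)·∏(1−qᵢ) over the active causes.
For the numerator, keep only actual drug use=true terms: 0.136574 + 0.068301 = 0.204875
Denominator P(positive screen): 0.05·0.685·0.733 + 0.563·0.685·0.267 + 0.5915·0.315·0.733 + 0.81209·0.315·0.267 = 0.332950
P(actual drug use | positive screen) = 0.204875/0.332950 ≈ 0.615

With the extra evidence:
P(positive screen | poppy-seed meal) = 0.563×0.685 + 0.81209×0.315 = 0.385655 + 0.255808 = 0.641463
The actual drug use-present share is 0.81209×0.315 = 0.255808.
P(actual drug use | positive screen, poppy-seed meal) = 0.255808 / 0.641463 ≈ 0.399
— poppy-seed meal explains away the evidence for actual drug use.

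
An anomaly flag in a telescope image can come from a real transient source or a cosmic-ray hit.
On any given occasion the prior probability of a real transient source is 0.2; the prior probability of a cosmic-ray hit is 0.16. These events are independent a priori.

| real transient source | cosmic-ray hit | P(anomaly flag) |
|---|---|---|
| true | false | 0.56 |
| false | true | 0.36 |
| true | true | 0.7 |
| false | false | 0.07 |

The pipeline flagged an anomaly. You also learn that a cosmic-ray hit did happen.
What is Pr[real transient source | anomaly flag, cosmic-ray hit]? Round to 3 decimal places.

Pr[real transient source | anomaly flag, cosmic-ray hit] ≈ 0.327

Numerator (weight on configurations with real transient source): 0.7*0.2 = 0.140000
Normalizer over all consistent configurations: 0.36*0.8 + 0.7*0.2 = 0.428000
Posterior = 0.140000 / 0.428000 ≈ 0.327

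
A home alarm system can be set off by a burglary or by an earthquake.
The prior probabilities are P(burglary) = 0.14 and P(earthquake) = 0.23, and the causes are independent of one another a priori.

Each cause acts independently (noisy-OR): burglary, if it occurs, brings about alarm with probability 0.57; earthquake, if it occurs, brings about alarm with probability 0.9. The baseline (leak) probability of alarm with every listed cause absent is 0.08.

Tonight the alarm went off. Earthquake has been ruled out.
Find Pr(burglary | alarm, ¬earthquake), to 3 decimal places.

Under noisy-OR, P(alarm | causes) = 1 − (1−0.08)·∏(1−qᵢ) over the active causes.
Weight on burglary=true, given the evidence: 0.6044×0.14 = 0.084616
Normalizer over all consistent configurations: 0.08×0.86 + 0.6044×0.14 = 0.153416
Posterior = 0.084616 / 0.153416 ≈ 0.552

Pr(burglary | alarm, ¬earthquake) ≈ 0.552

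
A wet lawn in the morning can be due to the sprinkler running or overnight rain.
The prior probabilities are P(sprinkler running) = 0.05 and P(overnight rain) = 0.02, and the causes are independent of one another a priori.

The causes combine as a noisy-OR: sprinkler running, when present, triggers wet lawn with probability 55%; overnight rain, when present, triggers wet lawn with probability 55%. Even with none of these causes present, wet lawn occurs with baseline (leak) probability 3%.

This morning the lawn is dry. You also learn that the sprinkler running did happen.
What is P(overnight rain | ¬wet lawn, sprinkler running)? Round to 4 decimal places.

P(overnight rain | ¬wet lawn, sprinkler running) ≈ 0.0091

Under noisy-OR, P(wet lawn | causes) = 1 − (1−0.03)·∏(1−qᵢ) over the active causes.
Weight on overnight rain=true, given the evidence: 0.196425*0.02 = 0.003928
The normalizing constant is 0.4365*0.98 + 0.196425*0.02 = 0.431698
P(overnight rain | ¬wet lawn, sprinkler running) = 0.003928/0.431698 ≈ 0.0091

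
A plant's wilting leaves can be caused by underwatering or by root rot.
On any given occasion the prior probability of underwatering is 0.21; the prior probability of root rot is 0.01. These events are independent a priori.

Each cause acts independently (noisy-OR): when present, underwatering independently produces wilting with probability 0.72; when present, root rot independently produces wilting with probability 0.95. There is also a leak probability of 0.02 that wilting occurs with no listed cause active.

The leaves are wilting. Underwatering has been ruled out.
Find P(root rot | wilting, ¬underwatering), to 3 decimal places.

P(root rot | wilting, ¬underwatering) ≈ 0.324

Under noisy-OR, P(wilting | causes) = 1 − (1−0.02)·∏(1−qᵢ) over the active causes.
By total probability over both values of root rot:
  P(wilting | ¬underwatering) = 0.02×0.99 + 0.951×0.01
        = 0.019800 + 0.009510 = 0.029310
Keeping only the root rot-present terms gives 0.009510, so
  P(root rot | wilting, ¬underwatering) = 0.009510 / 0.029310 ≈ 0.324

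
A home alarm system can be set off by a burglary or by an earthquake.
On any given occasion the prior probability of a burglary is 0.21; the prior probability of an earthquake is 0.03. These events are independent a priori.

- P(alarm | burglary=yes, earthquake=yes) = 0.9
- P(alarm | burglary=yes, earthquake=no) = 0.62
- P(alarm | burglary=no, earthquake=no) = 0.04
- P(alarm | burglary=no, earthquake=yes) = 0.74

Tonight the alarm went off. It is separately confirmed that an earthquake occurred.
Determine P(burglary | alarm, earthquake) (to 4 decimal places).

P(burglary | alarm, earthquake) ≈ 0.2443

By total probability over both values of burglary:
  P(alarm | earthquake) = 0.74*0.79 + 0.9*0.21
        = 0.584600 + 0.189000 = 0.773600
Keeping only the burglary-present terms gives 0.189000, so
  P(burglary | alarm, earthquake) = 0.189000 / 0.773600 ≈ 0.2443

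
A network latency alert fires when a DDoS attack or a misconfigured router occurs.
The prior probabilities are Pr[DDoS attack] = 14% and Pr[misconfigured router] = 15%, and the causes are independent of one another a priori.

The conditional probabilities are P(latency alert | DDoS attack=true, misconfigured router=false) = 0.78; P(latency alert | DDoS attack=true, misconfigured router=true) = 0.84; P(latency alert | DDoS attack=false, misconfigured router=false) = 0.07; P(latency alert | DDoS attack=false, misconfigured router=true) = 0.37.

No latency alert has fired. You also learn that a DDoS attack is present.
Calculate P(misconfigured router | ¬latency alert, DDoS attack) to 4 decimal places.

Numerator (weight on configurations with misconfigured router): 0.16×0.15 = 0.024000
Normalizer over all consistent configurations: 0.22×0.85 + 0.16×0.15 = 0.211000
P(misconfigured router | ¬latency alert, DDoS attack) = 0.024000/0.211000 ≈ 0.1137

P(misconfigured router | ¬latency alert, DDoS attack) ≈ 0.1137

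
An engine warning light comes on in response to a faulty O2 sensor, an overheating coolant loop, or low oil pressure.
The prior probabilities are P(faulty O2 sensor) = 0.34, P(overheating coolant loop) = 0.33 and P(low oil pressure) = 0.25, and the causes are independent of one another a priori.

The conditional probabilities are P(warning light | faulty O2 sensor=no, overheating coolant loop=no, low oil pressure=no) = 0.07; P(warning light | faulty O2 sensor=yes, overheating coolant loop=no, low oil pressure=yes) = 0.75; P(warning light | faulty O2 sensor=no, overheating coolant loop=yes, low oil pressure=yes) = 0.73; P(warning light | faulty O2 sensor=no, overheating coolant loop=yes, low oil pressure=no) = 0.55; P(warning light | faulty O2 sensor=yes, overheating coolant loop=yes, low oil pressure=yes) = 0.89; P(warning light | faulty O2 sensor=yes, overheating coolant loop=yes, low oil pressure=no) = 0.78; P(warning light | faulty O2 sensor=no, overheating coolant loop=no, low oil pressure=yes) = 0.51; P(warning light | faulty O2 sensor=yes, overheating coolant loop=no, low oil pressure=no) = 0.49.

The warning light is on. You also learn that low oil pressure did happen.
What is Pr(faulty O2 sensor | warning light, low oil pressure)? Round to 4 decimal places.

P(warning light | low oil pressure) = 0.51*0.66*0.67 + 0.73*0.66*0.33 + 0.75*0.34*0.67 + 0.89*0.34*0.33 = 0.225522 + 0.158994 + 0.170850 + 0.099858 = 0.655224
The faulty O2 sensor-present share is 0.170850 + 0.099858 = 0.270708.
So P(faulty O2 sensor | warning light, low oil pressure) = 0.270708/0.655224 ≈ 0.4132.

Pr(faulty O2 sensor | warning light, low oil pressure) ≈ 0.4132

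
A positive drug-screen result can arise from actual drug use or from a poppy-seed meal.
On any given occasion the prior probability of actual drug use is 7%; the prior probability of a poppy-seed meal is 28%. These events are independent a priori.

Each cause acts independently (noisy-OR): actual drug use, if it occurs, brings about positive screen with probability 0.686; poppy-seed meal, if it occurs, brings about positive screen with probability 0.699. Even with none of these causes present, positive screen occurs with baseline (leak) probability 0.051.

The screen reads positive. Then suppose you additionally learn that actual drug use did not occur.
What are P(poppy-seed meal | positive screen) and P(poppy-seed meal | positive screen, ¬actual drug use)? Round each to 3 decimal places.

Under noisy-OR, P(positive screen | causes) = 1 − (1−0.051)·∏(1−qᵢ) over the active causes.
Numerator (weight on configurations with poppy-seed meal): 0.186017 + 0.017842 = 0.203859
Normalizer over all consistent configurations: 0.051×0.93×0.72 + 0.714351×0.93×0.28 + 0.702014×0.07×0.72 + 0.910306×0.07×0.28 = 0.273391
Posterior = 0.203859 / 0.273391 ≈ 0.746

Now also conditioning on actual drug use≠true:
Sum P(positive screen|·) weighted by the priors over both values of poppy-seed meal:
  P(positive screen | ¬actual drug use) = 0.051*0.72 + 0.714351*0.28
        = 0.036720 + 0.200018 = 0.236738
Configurations with poppy-seed meal contribute 0.200018, so
  P(poppy-seed meal | positive screen, ¬actual drug use) = 0.200018 / 0.236738 ≈ 0.845
With actual drug use excluded, poppy-seed meal must carry more of the explanatory weight for the positive screen.

P(poppy-seed meal | positive screen) ≈ 0.746; P(poppy-seed meal | positive screen, ¬actual drug use) ≈ 0.845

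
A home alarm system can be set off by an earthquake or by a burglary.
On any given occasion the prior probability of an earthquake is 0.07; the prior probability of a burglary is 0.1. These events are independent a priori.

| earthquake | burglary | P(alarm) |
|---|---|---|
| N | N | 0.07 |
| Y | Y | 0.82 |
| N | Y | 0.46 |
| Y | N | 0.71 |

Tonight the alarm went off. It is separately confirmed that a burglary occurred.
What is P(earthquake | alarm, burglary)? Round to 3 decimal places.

P(alarm | burglary) = 0.46·0.93 + 0.82·0.07 = 0.427800 + 0.057400 = 0.485200
Of this, 0.057400 comes from 0.82·0.07 (the earthquake=true cases).
So P(earthquake | alarm, burglary) = 0.057400/0.485200 ≈ 0.118.

P(earthquake | alarm, burglary) ≈ 0.118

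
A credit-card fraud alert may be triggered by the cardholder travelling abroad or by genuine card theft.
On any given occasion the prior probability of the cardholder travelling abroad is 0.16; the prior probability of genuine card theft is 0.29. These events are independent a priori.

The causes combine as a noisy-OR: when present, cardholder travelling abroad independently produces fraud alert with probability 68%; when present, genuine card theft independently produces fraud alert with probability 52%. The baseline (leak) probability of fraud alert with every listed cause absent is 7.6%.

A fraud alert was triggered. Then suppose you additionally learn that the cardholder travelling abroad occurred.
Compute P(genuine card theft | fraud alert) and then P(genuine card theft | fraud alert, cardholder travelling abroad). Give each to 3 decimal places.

Under noisy-OR, P(fraud alert | causes) = 1 − (1−0.076)·∏(1−qᵢ) over the active causes.
P(fraud alert) = 0.076×0.84×0.71 + 0.55648×0.84×0.29 + 0.70432×0.16×0.71 + 0.858074×0.16×0.29 = 0.045326 + 0.135559 + 0.080011 + 0.039815 = 0.300711
The genuine card theft-present share is 0.135559 + 0.039815 = 0.175374.
So P(genuine card theft | fraud alert) = 0.175374/0.300711 ≈ 0.583.

Now condition on the additional information:
Enumerate both values of genuine card theft and weight by the priors:
  P(fraud alert | cardholder travelling abroad) = 0.70432·0.71 + 0.858074·0.29
        = 0.500067 + 0.248841 = 0.748908
Keeping only the genuine card theft-present terms gives 0.248841, so
  P(genuine card theft | fraud alert, cardholder travelling abroad) = 0.248841 / 0.748908 ≈ 0.332

P(genuine card theft | fraud alert) ≈ 0.583; P(genuine card theft | fraud alert, cardholder travelling abroad) ≈ 0.332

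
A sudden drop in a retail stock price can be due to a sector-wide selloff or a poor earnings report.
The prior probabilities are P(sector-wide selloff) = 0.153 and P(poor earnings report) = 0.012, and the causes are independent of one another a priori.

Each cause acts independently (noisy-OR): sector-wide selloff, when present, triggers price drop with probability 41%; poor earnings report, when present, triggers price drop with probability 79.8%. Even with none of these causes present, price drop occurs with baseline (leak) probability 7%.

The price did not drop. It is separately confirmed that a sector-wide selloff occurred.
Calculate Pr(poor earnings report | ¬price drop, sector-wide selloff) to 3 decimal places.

Pr(poor earnings report | ¬price drop, sector-wide selloff) ≈ 0.002

Under noisy-OR, P(price drop | causes) = 1 − (1−0.07)·∏(1−qᵢ) over the active causes.
By total probability over both values of poor earnings report:
  P(¬price drop | sector-wide selloff) = 0.5487*0.988 + 0.110837*0.012
        = 0.542116 + 0.001330 = 0.543446
The terms with poor earnings report present sum to 0.001330, so
  P(poor earnings report | ¬price drop, sector-wide selloff) = 0.001330 / 0.543446 ≈ 0.002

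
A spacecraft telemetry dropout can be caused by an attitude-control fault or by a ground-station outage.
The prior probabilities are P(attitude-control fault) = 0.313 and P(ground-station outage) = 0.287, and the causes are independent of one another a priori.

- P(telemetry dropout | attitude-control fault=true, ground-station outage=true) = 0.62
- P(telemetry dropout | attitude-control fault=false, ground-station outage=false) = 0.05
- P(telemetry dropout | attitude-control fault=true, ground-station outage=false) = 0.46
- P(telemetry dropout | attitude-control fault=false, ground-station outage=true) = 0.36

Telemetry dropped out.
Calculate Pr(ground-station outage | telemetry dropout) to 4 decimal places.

P(telemetry dropout) = 0.05*0.687*0.713 + 0.36*0.687*0.287 + 0.46*0.313*0.713 + 0.62*0.313*0.287 = 0.024492 + 0.070981 + 0.102658 + 0.055695 = 0.253826
Of this, 0.126676 comes from 0.070981 + 0.055695 (the ground-station outage=true cases).
P(ground-station outage | telemetry dropout) = 0.126676 / 0.253826 ≈ 0.4991

Pr(ground-station outage | telemetry dropout) ≈ 0.4991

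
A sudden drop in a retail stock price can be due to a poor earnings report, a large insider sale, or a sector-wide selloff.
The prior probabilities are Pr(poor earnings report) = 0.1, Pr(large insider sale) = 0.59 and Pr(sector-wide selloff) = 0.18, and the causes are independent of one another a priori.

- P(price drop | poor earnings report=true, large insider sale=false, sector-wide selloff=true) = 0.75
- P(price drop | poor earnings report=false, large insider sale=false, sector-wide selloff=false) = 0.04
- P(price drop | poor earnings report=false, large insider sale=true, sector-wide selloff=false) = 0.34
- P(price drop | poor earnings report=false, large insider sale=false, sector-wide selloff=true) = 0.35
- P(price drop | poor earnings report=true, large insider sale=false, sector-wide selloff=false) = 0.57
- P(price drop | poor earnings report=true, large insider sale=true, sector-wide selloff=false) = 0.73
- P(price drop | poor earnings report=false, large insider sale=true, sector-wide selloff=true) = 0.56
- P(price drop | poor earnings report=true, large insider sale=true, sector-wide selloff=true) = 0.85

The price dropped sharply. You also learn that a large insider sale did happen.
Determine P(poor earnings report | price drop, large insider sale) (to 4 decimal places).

P(poor earnings report | price drop, large insider sale) ≈ 0.1803

P(price drop | large insider sale) = 0.34·0.9·0.82 + 0.56·0.9·0.18 + 0.73·0.1·0.82 + 0.85·0.1·0.18 = 0.250920 + 0.090720 + 0.059860 + 0.015300 = 0.416800
The poor earnings report-present share is 0.059860 + 0.015300 = 0.075160.
P(poor earnings report | price drop, large insider sale) = 0.075160 / 0.416800 ≈ 0.1803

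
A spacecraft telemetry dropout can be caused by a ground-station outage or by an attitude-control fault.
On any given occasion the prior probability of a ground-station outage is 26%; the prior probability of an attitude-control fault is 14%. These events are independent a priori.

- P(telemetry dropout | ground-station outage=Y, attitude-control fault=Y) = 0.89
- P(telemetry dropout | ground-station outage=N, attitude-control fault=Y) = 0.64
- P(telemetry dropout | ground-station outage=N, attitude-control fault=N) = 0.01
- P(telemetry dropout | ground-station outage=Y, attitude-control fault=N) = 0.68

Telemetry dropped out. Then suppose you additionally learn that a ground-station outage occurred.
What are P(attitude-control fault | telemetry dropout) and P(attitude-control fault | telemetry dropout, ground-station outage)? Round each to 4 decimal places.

Enumerate the 4 (ground-station outage, attitude-control fault) configurations and weight by the priors:
  P(telemetry dropout) = 0.01·0.74·0.86 + 0.64·0.74·0.14 + 0.68·0.26·0.86 + 0.89·0.26·0.14
        = 0.006364 + 0.066304 + 0.152048 + 0.032396 = 0.257112
Keeping only the attitude-control fault-present terms gives 0.098700, so
  P(attitude-control fault | telemetry dropout) = 0.098700 / 0.257112 ≈ 0.3839

With the extra evidence:
P(telemetry dropout | ground-station outage) = 0.68·0.86 + 0.89·0.14 = 0.584800 + 0.124600 = 0.709400
Of this, 0.124600 comes from 0.89·0.14 (the attitude-control fault=true cases).
Hence the posterior is 0.124600/0.709400 ≈ 0.1756.

P(attitude-control fault | telemetry dropout) ≈ 0.3839; P(attitude-control fault | telemetry dropout, ground-station outage) ≈ 0.1756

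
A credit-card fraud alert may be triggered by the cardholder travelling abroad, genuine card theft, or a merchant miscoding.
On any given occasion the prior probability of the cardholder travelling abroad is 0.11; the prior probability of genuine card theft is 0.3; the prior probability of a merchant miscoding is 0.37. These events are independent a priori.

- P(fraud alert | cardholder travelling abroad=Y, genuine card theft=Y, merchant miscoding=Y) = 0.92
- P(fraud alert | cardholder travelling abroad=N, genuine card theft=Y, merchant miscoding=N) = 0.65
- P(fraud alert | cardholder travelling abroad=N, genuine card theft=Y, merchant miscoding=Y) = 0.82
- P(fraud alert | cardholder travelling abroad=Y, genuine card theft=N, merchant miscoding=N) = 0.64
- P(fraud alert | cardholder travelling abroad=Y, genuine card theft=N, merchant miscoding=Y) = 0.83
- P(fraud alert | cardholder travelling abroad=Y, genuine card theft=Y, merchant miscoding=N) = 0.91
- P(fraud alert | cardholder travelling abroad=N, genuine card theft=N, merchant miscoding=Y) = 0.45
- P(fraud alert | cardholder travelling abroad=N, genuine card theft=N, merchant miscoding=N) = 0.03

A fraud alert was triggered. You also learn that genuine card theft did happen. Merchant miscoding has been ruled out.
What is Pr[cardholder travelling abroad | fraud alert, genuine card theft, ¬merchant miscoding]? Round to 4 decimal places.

Pr[cardholder travelling abroad | fraud alert, genuine card theft, ¬merchant miscoding] ≈ 0.1475

P(fraud alert | genuine card theft, ¬merchant miscoding) = 0.65*0.89 + 0.91*0.11 = 0.578500 + 0.100100 = 0.678600
Of this, 0.100100 comes from 0.91*0.11 (the cardholder travelling abroad=true cases).
P(cardholder travelling abroad | fraud alert, genuine card theft, ¬merchant miscoding) = 0.100100 / 0.678600 ≈ 0.1475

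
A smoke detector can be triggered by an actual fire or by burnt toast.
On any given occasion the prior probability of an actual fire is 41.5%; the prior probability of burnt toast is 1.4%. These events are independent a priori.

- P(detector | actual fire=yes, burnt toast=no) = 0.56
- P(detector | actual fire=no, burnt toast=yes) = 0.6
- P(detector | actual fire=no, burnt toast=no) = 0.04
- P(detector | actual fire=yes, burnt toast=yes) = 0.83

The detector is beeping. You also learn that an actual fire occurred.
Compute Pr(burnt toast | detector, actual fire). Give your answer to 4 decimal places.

Pr(burnt toast | detector, actual fire) ≈ 0.0206

Numerator (weight on configurations with burnt toast): 0.83×0.014 = 0.011620
The normalizing constant is 0.56×0.986 + 0.83×0.014 = 0.563780
P(burnt toast | detector, actual fire) = 0.011620/0.563780 ≈ 0.0206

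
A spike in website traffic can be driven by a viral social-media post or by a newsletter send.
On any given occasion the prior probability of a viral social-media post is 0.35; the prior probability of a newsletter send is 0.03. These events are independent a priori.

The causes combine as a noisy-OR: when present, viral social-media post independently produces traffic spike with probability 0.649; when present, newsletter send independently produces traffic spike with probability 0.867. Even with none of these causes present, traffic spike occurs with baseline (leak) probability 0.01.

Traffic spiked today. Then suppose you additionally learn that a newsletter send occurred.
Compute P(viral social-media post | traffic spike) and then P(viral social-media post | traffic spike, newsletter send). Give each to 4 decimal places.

Under noisy-OR, P(traffic spike | causes) = 1 − (1−0.01)·∏(1−qᵢ) over the active causes.
Sum P(traffic spike|·) weighted by the priors over the 4 (viral social-media post, newsletter send) configurations:
  P(traffic spike) = 0.01×0.65×0.97 + 0.86833×0.65×0.03 + 0.65251×0.35×0.97 + 0.953784×0.35×0.03
        = 0.006305 + 0.016932 + 0.221527 + 0.010015 = 0.254779
Configurations with viral social-media post contribute 0.231542, so
  P(viral social-media post | traffic spike) = 0.231542 / 0.254779 ≈ 0.9088

With the extra evidence:
By total probability over both values of viral social-media post:
  P(traffic spike | newsletter send) = 0.86833×0.65 + 0.953784×0.35
        = 0.564415 + 0.333824 = 0.898239
The terms with viral social-media post present sum to 0.333824, so
  P(viral social-media post | traffic spike, newsletter send) = 0.333824 / 0.898239 ≈ 0.3716
The drop from 0.9088 to 0.3716 is the explaining-away (discounting) effect.

P(viral social-media post | traffic spike) ≈ 0.9088; P(viral social-media post | traffic spike, newsletter send) ≈ 0.3716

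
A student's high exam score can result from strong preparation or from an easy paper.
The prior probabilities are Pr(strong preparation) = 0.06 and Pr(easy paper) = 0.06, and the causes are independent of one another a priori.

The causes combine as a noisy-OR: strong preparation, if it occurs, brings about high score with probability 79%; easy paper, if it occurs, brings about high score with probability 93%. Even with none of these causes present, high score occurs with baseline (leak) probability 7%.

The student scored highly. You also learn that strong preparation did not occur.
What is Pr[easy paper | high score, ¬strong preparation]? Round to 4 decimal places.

Pr[easy paper | high score, ¬strong preparation] ≈ 0.4602

Under noisy-OR, P(high score | causes) = 1 − (1−0.07)·∏(1−qᵢ) over the active causes.
Numerator (weight on configurations with easy paper): 0.9349*0.06 = 0.056094
Normalizer over all consistent configurations: 0.07*0.94 + 0.9349*0.06 = 0.121894
P(easy paper | high score, ¬strong preparation) = 0.056094/0.121894 ≈ 0.4602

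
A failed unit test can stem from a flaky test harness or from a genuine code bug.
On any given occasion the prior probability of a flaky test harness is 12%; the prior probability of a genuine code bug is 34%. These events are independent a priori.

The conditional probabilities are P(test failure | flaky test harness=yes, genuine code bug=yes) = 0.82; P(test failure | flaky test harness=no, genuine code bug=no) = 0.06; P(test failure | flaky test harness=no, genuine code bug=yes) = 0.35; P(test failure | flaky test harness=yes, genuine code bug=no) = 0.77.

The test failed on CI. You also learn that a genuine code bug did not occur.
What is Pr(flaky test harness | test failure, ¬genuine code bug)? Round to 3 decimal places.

P(test failure | ¬genuine code bug) = 0.06×0.88 + 0.77×0.12 = 0.052800 + 0.092400 = 0.145200
The flaky test harness-present share is 0.77×0.12 = 0.092400.
So P(flaky test harness | test failure, ¬genuine code bug) = 0.092400/0.145200 ≈ 0.636.

Pr(flaky test harness | test failure, ¬genuine code bug) ≈ 0.636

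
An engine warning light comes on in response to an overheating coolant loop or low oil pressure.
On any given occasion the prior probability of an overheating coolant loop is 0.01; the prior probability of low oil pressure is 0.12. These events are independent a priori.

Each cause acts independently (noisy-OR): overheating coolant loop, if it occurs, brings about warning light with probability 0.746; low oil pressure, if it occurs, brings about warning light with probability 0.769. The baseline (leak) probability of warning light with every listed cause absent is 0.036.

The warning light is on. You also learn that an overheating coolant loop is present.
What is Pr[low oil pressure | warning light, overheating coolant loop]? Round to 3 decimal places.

Pr[low oil pressure | warning light, overheating coolant loop] ≈ 0.146

Under noisy-OR, P(warning light | causes) = 1 − (1−0.036)·∏(1−qᵢ) over the active causes.
P(warning light | overheating coolant loop) = 0.755144×0.88 + 0.943438×0.12 = 0.664527 + 0.113213 = 0.777740
Restricting to configurations with low oil pressure present: 0.943438×0.12 = 0.113213.
P(low oil pressure | warning light, overheating coolant loop) = 0.113213 / 0.777740 ≈ 0.146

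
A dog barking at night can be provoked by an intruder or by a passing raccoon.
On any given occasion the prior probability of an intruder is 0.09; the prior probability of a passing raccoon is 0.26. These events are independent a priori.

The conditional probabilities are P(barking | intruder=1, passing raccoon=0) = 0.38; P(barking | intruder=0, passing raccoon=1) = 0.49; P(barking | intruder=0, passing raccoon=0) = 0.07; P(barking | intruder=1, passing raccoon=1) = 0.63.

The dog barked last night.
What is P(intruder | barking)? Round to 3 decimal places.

P(intruder | barking) ≈ 0.197

Numerator (weight on configurations with intruder): 0.025308 + 0.014742 = 0.040050
Normalizer over all consistent configurations: 0.07×0.91×0.74 + 0.49×0.91×0.26 + 0.38×0.09×0.74 + 0.63×0.09×0.26 = 0.203122
Posterior = 0.040050 / 0.203122 ≈ 0.197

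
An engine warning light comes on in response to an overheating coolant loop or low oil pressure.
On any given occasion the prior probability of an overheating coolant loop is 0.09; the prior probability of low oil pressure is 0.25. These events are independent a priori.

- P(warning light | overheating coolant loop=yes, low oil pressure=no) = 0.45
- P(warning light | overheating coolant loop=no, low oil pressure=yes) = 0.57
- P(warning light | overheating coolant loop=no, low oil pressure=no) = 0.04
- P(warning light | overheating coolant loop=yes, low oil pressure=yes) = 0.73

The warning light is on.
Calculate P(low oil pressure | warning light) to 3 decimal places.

P(low oil pressure | warning light) ≈ 0.717

By total probability over the 4 (overheating coolant loop, low oil pressure) configurations:
  P(warning light) = 0.04·0.91·0.75 + 0.57·0.91·0.25 + 0.45·0.09·0.75 + 0.73·0.09·0.25
        = 0.027300 + 0.129675 + 0.030375 + 0.016425 = 0.203775
Configurations with low oil pressure contribute 0.146100, so
  P(low oil pressure | warning light) = 0.146100 / 0.203775 ≈ 0.717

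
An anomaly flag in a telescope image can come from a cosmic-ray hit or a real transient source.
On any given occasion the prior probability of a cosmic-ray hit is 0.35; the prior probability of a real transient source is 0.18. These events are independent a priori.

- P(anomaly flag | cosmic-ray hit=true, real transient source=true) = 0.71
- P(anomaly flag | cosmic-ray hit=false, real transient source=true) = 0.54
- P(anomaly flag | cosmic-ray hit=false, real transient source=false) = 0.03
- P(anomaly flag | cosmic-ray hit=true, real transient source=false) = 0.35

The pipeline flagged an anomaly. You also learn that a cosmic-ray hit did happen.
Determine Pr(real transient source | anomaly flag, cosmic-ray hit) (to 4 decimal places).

Enumerate both values of real transient source and weight by the priors:
  P(anomaly flag | cosmic-ray hit) = 0.35×0.82 + 0.71×0.18
        = 0.287000 + 0.127800 = 0.414800
The terms with real transient source present sum to 0.127800, so
  P(real transient source | anomaly flag, cosmic-ray hit) = 0.127800 / 0.414800 ≈ 0.3081

Pr(real transient source | anomaly flag, cosmic-ray hit) ≈ 0.3081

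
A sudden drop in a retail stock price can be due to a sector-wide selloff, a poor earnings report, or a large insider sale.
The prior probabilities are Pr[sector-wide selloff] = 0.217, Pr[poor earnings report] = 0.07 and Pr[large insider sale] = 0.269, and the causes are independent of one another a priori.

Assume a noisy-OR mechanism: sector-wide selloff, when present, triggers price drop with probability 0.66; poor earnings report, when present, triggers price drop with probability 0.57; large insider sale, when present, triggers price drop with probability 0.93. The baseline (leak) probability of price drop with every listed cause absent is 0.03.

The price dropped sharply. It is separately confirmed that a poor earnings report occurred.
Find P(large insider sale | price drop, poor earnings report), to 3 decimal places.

P(large insider sale | price drop, poor earnings report) ≈ 0.358

Under noisy-OR, P(price drop | causes) = 1 − (1−0.03)·∏(1−qᵢ) over the active causes.
Sum P(price drop|·) weighted by the priors over the 4 (sector-wide selloff, large insider sale) configurations:
  P(price drop | poor earnings report) = 0.5829*0.783*0.731 + 0.970803*0.783*0.269 + 0.858186*0.217*0.731 + 0.990073*0.217*0.269
        = 0.333636 + 0.204477 + 0.136131 + 0.057794 = 0.732038
The terms with large insider sale present sum to 0.262271, so
  P(large insider sale | price drop, poor earnings report) = 0.262271 / 0.732038 ≈ 0.358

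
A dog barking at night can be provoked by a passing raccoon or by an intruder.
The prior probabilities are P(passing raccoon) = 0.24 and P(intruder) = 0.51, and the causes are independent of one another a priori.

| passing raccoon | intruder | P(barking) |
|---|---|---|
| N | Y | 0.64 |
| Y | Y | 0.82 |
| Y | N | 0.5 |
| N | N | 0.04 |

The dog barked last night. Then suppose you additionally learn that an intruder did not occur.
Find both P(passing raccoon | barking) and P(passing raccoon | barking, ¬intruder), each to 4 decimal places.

P(passing raccoon | barking) ≈ 0.3771; P(passing raccoon | barking, ¬intruder) ≈ 0.7979

By total probability over the 4 (passing raccoon, intruder) configurations:
  P(barking) = 0.04·0.76·0.49 + 0.64·0.76·0.51 + 0.5·0.24·0.49 + 0.82·0.24·0.51
        = 0.014896 + 0.248064 + 0.058800 + 0.100368 = 0.422128
The terms with passing raccoon present sum to 0.159168, so
  P(passing raccoon | barking) = 0.159168 / 0.422128 ≈ 0.3771

With the extra evidence:
For the numerator, keep only passing raccoon=true terms: 0.5·0.24 = 0.120000
The normalizing constant is 0.04·0.76 + 0.5·0.24 = 0.150400
Posterior = 0.120000 / 0.150400 ≈ 0.7979
With intruder excluded, passing raccoon must carry more of the explanatory weight for the barking.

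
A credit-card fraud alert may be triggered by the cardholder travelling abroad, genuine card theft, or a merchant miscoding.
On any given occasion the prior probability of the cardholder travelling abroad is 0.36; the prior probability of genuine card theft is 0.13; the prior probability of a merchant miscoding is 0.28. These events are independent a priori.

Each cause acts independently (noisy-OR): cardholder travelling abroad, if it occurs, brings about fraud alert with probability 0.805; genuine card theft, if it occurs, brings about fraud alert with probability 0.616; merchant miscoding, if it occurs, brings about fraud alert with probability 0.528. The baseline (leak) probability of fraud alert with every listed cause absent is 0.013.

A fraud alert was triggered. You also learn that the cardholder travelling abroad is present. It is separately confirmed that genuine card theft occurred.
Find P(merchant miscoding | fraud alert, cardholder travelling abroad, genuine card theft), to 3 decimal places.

P(merchant miscoding | fraud alert, cardholder travelling abroad, genuine card theft) ≈ 0.288

Under noisy-OR, P(fraud alert | causes) = 1 − (1−0.013)·∏(1−qᵢ) over the active causes.
For the numerator, keep only merchant miscoding=true terms: 0.965116×0.28 = 0.270232
The normalizing constant is 0.926093×0.72 + 0.965116×0.28 = 0.937019
P(merchant miscoding | fraud alert, cardholder travelling abroad, genuine card theft) = 0.270232/0.937019 ≈ 0.288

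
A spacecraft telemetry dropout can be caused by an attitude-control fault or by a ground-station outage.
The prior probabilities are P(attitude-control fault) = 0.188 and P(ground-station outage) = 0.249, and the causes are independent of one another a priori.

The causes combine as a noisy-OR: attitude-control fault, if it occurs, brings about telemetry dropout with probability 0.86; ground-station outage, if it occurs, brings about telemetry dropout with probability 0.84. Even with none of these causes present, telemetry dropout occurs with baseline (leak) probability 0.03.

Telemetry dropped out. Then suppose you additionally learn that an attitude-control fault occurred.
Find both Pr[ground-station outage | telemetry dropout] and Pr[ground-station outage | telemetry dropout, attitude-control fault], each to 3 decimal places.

Pr[ground-station outage | telemetry dropout] ≈ 0.607; Pr[ground-station outage | telemetry dropout, attitude-control fault] ≈ 0.273

Under noisy-OR, P(telemetry dropout | causes) = 1 − (1−0.03)·∏(1−qᵢ) over the active causes.
P(telemetry dropout) = 0.03*0.812*0.751 + 0.8448*0.812*0.249 + 0.8642*0.188*0.751 + 0.978272*0.188*0.249 = 0.018294 + 0.170808 + 0.122015 + 0.045795 = 0.356912
Restricting to configurations with ground-station outage present: 0.170808 + 0.045795 = 0.216603.
So P(ground-station outage | telemetry dropout) = 0.216603/0.356912 ≈ 0.607.

Now condition on the additional information:
P(telemetry dropout | attitude-control fault) = 0.8642·0.751 + 0.978272·0.249 = 0.649014 + 0.243590 = 0.892604
The ground-station outage-present share is 0.978272·0.249 = 0.243590.
Hence the posterior is 0.243590/0.892604 ≈ 0.273.
— attitude-control fault explains away the evidence for ground-station outage.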